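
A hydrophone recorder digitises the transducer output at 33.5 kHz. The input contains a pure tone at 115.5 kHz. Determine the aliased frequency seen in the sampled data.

115.5 kHz mod fs = 15 kHz.
15 kHz ≤ fs/2 = 16.75 kHz, appears at 15 kHz.

15 kHz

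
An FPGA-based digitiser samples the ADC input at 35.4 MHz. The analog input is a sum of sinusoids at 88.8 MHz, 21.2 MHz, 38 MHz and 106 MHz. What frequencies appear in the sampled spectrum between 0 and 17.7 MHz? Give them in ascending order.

0.2 MHz, 2.6 MHz, 14.2 MHz, 17.4 MHz

fs/2 = 17.7 MHz.
88.8 MHz mod fs = 18 MHz.
18 MHz > fs/2 = 17.7 MHz, folds to fs − 18 MHz = 17.4 MHz.
21.2 MHz > fs/2 = 17.7 MHz, folds to fs − 21.2 MHz = 14.2 MHz.
38 MHz mod fs = 2.6 MHz.
2.6 MHz ≤ fs/2 = 17.7 MHz, appears at 2.6 MHz.
106 MHz mod fs = 35.2 MHz.
35.2 MHz > fs/2 = 17.7 MHz, folds to fs − 35.2 MHz = 0.2 MHz.
Distinct values: {0.2 MHz, 2.6 MHz, 14.2 MHz, 17.4 MHz}.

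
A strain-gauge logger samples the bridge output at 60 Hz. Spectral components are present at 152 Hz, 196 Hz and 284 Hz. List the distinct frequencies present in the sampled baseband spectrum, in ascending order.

16 Hz, 28 Hz

fs/2 = 30 Hz.
152 Hz mod fs = 32 Hz.
32 Hz > fs/2 = 30 Hz, folds to fs − 32 Hz = 28 Hz.
196 Hz mod fs = 16 Hz.
16 Hz ≤ fs/2 = 30 Hz, appears at 16 Hz.
284 Hz mod fs = 44 Hz.
44 Hz > fs/2 = 30 Hz, folds to fs − 44 Hz = 16 Hz.
Distinct values: {16 Hz, 28 Hz}.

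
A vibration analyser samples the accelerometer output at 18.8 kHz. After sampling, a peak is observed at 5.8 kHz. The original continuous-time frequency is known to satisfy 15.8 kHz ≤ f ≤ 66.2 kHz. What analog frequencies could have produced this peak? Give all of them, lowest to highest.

Frequencies that alias to 5.8 kHz are k·fs ± 5.8 kHz for integer k ≥ 0.
k=0: 5.8 kHz.
k=1: 13 kHz, 24.6 kHz.
k=2: 31.8 kHz, 43.4 kHz.
k=3: 50.6 kHz, 62.2 kHz.
k=4: 69.4 kHz, 81 kHz.
Within [15.8 kHz, 66.2 kHz]: 24.6 kHz, 31.8 kHz, 43.4 kHz, 50.6 kHz, 62.2 kHz.

24.6 kHz, 31.8 kHz, 43.4 kHz, 50.6 kHz, 62.2 kHz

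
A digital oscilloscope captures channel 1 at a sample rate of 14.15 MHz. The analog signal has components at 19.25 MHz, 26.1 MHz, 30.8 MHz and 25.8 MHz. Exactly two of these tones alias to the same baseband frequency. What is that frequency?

fs/2 = 7.075 MHz.
19.25 MHz mod fs = 5.1 MHz.
5.1 MHz ≤ fs/2 = 7.075 MHz, appears at 5.1 MHz.
26.1 MHz mod fs = 11.95 MHz.
11.95 MHz > fs/2 = 7.075 MHz, folds to fs − 11.95 MHz = 2.2 MHz.
30.8 MHz mod fs = 2.5 MHz.
2.5 MHz ≤ fs/2 = 7.075 MHz, appears at 2.5 MHz.
25.8 MHz mod fs = 11.65 MHz.
11.65 MHz > fs/2 = 7.075 MHz, folds to fs − 11.65 MHz = 2.5 MHz.
25.8 MHz and 30.8 MHz both map to 2.5 MHz.

2.5 MHz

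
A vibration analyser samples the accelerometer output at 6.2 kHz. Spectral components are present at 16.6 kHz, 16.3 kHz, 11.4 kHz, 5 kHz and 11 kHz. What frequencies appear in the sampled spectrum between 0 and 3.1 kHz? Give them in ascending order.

1 kHz, 1.2 kHz, 1.4 kHz, 2 kHz, 2.3 kHz

fs/2 = 3.1 kHz.
16.6 kHz mod fs = 4.2 kHz.
4.2 kHz > fs/2 = 3.1 kHz, folds to fs − 4.2 kHz = 2 kHz.
16.3 kHz mod fs = 3.9 kHz.
3.9 kHz > fs/2 = 3.1 kHz, folds to fs − 3.9 kHz = 2.3 kHz.
11.4 kHz mod fs = 5.2 kHz.
5.2 kHz > fs/2 = 3.1 kHz, folds to fs − 5.2 kHz = 1 kHz.
5 kHz > fs/2 = 3.1 kHz, folds to fs − 5 kHz = 1.2 kHz.
11 kHz mod fs = 4.8 kHz.
4.8 kHz > fs/2 = 3.1 kHz, folds to fs − 4.8 kHz = 1.4 kHz.
Distinct values: {1 kHz, 1.2 kHz, 1.4 kHz, 2 kHz, 2.3 kHz}.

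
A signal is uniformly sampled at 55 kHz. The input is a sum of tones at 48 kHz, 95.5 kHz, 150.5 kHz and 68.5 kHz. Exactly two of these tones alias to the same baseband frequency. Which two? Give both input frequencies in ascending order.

fs/2 = 27.5 kHz.
48 kHz > fs/2 = 27.5 kHz, folds to fs − 48 kHz = 7 kHz.
95.5 kHz mod fs = 40.5 kHz.
40.5 kHz > fs/2 = 27.5 kHz, folds to fs − 40.5 kHz = 14.5 kHz.
150.5 kHz mod fs = 40.5 kHz.
40.5 kHz > fs/2 = 27.5 kHz, folds to fs − 40.5 kHz = 14.5 kHz.
68.5 kHz mod fs = 13.5 kHz.
13.5 kHz ≤ fs/2 = 27.5 kHz, appears at 13.5 kHz.
95.5 kHz and 150.5 kHz both map to 14.5 kHz.

95.5 kHz, 150.5 kHz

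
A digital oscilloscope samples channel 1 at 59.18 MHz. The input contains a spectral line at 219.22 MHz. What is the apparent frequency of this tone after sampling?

17.5 MHz

219.22 MHz mod fs = 41.68 MHz.
41.68 MHz > fs/2 = 29.59 MHz, folds to fs − 41.68 MHz = 17.5 MHz.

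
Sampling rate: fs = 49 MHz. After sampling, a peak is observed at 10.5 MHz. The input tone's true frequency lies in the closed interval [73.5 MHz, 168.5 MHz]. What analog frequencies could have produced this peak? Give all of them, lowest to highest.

Frequencies that alias to 10.5 MHz are k·fs ± 10.5 MHz for integer k ≥ 0.
k=0: 10.5 MHz.
k=1: 38.5 MHz, 59.5 MHz.
k=2: 87.5 MHz, 108.5 MHz.
k=3: 136.5 MHz, 157.5 MHz.
k=4: 185.5 MHz, 206.5 MHz.
Within [73.5 MHz, 168.5 MHz]: 87.5 MHz, 108.5 MHz, 136.5 MHz, 157.5 MHz.

87.5 MHz, 108.5 MHz, 136.5 MHz, 157.5 MHz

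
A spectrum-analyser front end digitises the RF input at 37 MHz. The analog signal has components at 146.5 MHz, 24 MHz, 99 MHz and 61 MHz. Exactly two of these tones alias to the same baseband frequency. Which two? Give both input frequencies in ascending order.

24 MHz, 61 MHz

fs/2 = 18.5 MHz.
146.5 MHz mod fs = 35.5 MHz.
35.5 MHz > fs/2 = 18.5 MHz, folds to fs − 35.5 MHz = 1.5 MHz.
24 MHz > fs/2 = 18.5 MHz, folds to fs − 24 MHz = 13 MHz.
99 MHz mod fs = 25 MHz.
25 MHz > fs/2 = 18.5 MHz, folds to fs − 25 MHz = 12 MHz.
61 MHz mod fs = 24 MHz.
24 MHz > fs/2 = 18.5 MHz, folds to fs − 24 MHz = 13 MHz.
24 MHz and 61 MHz both map to 13 MHz.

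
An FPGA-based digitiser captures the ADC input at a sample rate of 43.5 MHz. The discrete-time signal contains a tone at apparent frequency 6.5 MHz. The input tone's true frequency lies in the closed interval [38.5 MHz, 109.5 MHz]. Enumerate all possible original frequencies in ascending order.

Frequencies that alias to 6.5 MHz are k·fs ± 6.5 MHz for integer k ≥ 0.
k=0: 6.5 MHz.
k=1: 37 MHz, 50 MHz.
k=2: 80.5 MHz, 93.5 MHz.
k=3: 124 MHz, 137 MHz.
Within [38.5 MHz, 109.5 MHz]: 50 MHz, 80.5 MHz, 93.5 MHz.

50 MHz, 80.5 MHz, 93.5 MHz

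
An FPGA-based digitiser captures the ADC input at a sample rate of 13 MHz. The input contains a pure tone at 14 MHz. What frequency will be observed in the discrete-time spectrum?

1 MHz

14 MHz mod fs = 1 MHz.
1 MHz ≤ fs/2 = 6.5 MHz, appears at 1 MHz.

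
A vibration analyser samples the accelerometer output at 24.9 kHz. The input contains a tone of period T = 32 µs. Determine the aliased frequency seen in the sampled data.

6.35 kHz

T = 32 µs → f = 1/T = 31.25 kHz.
31.25 kHz mod fs = 6.35 kHz.
6.35 kHz ≤ fs/2 = 12.45 kHz, appears at 6.35 kHz.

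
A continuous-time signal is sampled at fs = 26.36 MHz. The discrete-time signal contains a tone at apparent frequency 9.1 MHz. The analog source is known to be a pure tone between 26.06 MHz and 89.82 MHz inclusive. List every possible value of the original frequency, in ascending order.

35.46 MHz, 43.62 MHz, 61.82 MHz, 69.98 MHz, 88.18 MHz

Frequencies that alias to 9.1 MHz are k·fs ± 9.1 MHz for integer k ≥ 0.
k=0: 9.1 MHz.
k=1: 17.26 MHz, 35.46 MHz.
k=2: 43.62 MHz, 61.82 MHz.
k=3: 69.98 MHz, 88.18 MHz.
k=4: 96.34 MHz, 114.54 MHz.
Within [26.06 MHz, 89.82 MHz]: 35.46 MHz, 43.62 MHz, 61.82 MHz, 69.98 MHz, 88.18 MHz.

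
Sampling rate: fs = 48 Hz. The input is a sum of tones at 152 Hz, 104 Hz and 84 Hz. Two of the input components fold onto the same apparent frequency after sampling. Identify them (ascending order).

fs/2 = 24 Hz.
152 Hz mod fs = 8 Hz.
8 Hz ≤ fs/2 = 24 Hz, appears at 8 Hz.
104 Hz mod fs = 8 Hz.
8 Hz ≤ fs/2 = 24 Hz, appears at 8 Hz.
84 Hz mod fs = 36 Hz.
36 Hz > fs/2 = 24 Hz, folds to fs − 36 Hz = 12 Hz.
104 Hz and 152 Hz both map to 8 Hz.

104 Hz, 152 Hz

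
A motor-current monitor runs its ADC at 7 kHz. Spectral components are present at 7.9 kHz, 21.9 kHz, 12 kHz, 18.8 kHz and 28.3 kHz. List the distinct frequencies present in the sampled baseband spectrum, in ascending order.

0.3 kHz, 0.9 kHz, 2 kHz, 2.2 kHz

fs/2 = 3.5 kHz.
7.9 kHz mod fs = 0.9 kHz.
0.9 kHz ≤ fs/2 = 3.5 kHz, appears at 0.9 kHz.
21.9 kHz mod fs = 0.9 kHz.
0.9 kHz ≤ fs/2 = 3.5 kHz, appears at 0.9 kHz.
12 kHz mod fs = 5 kHz.
5 kHz > fs/2 = 3.5 kHz, folds to fs − 5 kHz = 2 kHz.
18.8 kHz mod fs = 4.8 kHz.
4.8 kHz > fs/2 = 3.5 kHz, folds to fs − 4.8 kHz = 2.2 kHz.
28.3 kHz mod fs = 0.3 kHz.
0.3 kHz ≤ fs/2 = 3.5 kHz, appears at 0.3 kHz.
Distinct values: {0.3 kHz, 0.9 kHz, 2 kHz, 2.2 kHz}.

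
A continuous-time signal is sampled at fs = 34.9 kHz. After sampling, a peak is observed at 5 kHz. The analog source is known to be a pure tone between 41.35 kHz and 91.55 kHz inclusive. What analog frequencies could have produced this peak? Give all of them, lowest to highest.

Frequencies that alias to 5 kHz are k·fs ± 5 kHz for integer k ≥ 0.
k=0: 5 kHz.
k=1: 29.9 kHz, 39.9 kHz.
k=2: 64.8 kHz, 74.8 kHz.
k=3: 99.7 kHz, 109.7 kHz.
Within [41.35 kHz, 91.55 kHz]: 64.8 kHz, 74.8 kHz.

64.8 kHz, 74.8 kHz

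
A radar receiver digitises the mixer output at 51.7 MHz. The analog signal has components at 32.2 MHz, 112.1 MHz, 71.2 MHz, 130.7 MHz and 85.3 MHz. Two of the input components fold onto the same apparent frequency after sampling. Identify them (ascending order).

32.2 MHz, 71.2 MHz

fs/2 = 25.85 MHz.
32.2 MHz > fs/2 = 25.85 MHz, folds to fs − 32.2 MHz = 19.5 MHz.
112.1 MHz mod fs = 8.7 MHz.
8.7 MHz ≤ fs/2 = 25.85 MHz, appears at 8.7 MHz.
71.2 MHz mod fs = 19.5 MHz.
19.5 MHz ≤ fs/2 = 25.85 MHz, appears at 19.5 MHz.
130.7 MHz mod fs = 27.3 MHz.
27.3 MHz > fs/2 = 25.85 MHz, folds to fs − 27.3 MHz = 24.4 MHz.
85.3 MHz mod fs = 33.6 MHz.
33.6 MHz > fs/2 = 25.85 MHz, folds to fs − 33.6 MHz = 18.1 MHz.
32.2 MHz and 71.2 MHz both map to 19.5 MHz.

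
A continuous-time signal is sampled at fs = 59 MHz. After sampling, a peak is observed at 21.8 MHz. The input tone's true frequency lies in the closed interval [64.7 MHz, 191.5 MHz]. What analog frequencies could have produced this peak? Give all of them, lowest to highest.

80.8 MHz, 96.2 MHz, 139.8 MHz, 155.2 MHz

Frequencies that alias to 21.8 MHz are k·fs ± 21.8 MHz for integer k ≥ 0.
k=0: 21.8 MHz.
k=1: 37.2 MHz, 80.8 MHz.
k=2: 96.2 MHz, 139.8 MHz.
k=3: 155.2 MHz, 198.8 MHz.
k=4: 214.2 MHz, 257.8 MHz.
Within [64.7 MHz, 191.5 MHz]: 80.8 MHz, 96.2 MHz, 139.8 MHz, 155.2 MHz.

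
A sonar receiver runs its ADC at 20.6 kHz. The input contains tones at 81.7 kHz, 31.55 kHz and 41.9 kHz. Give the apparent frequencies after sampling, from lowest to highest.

fs/2 = 10.3 kHz.
81.7 kHz mod fs = 19.9 kHz.
19.9 kHz > fs/2 = 10.3 kHz, folds to fs − 19.9 kHz = 0.7 kHz.
31.55 kHz mod fs = 10.95 kHz.
10.95 kHz > fs/2 = 10.3 kHz, folds to fs − 10.95 kHz = 9.65 kHz.
41.9 kHz mod fs = 0.7 kHz.
0.7 kHz ≤ fs/2 = 10.3 kHz, appears at 0.7 kHz.
Distinct values: {0.7 kHz, 9.65 kHz}.

0.7 kHz, 9.65 kHz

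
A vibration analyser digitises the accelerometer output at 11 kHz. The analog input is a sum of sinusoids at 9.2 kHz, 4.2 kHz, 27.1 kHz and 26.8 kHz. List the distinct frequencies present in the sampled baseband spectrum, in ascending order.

1.8 kHz, 4.2 kHz, 4.8 kHz, 5.1 kHz

fs/2 = 5.5 kHz.
9.2 kHz > fs/2 = 5.5 kHz, folds to fs − 9.2 kHz = 1.8 kHz.
4.2 kHz ≤ fs/2 = 5.5 kHz, passes unchanged.
27.1 kHz mod fs = 5.1 kHz.
5.1 kHz ≤ fs/2 = 5.5 kHz, appears at 5.1 kHz.
26.8 kHz mod fs = 4.8 kHz.
4.8 kHz ≤ fs/2 = 5.5 kHz, appears at 4.8 kHz.
Distinct values: {1.8 kHz, 4.2 kHz, 4.8 kHz, 5.1 kHz}.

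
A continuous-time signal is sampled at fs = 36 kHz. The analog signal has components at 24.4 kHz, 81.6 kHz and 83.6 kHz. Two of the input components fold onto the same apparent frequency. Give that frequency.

fs/2 = 18 kHz.
24.4 kHz > fs/2 = 18 kHz, folds to fs − 24.4 kHz = 11.6 kHz.
81.6 kHz mod fs = 9.6 kHz.
9.6 kHz ≤ fs/2 = 18 kHz, appears at 9.6 kHz.
83.6 kHz mod fs = 11.6 kHz.
11.6 kHz ≤ fs/2 = 18 kHz, appears at 11.6 kHz.
24.4 kHz and 83.6 kHz both map to 11.6 kHz.

11.6 kHz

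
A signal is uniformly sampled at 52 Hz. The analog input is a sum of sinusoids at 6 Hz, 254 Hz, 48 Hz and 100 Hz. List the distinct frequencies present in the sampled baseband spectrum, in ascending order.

4 Hz, 6 Hz

fs/2 = 26 Hz.
6 Hz ≤ fs/2 = 26 Hz, passes unchanged.
254 Hz mod fs = 46 Hz.
46 Hz > fs/2 = 26 Hz, folds to fs − 46 Hz = 6 Hz.
48 Hz > fs/2 = 26 Hz, folds to fs − 48 Hz = 4 Hz.
100 Hz mod fs = 48 Hz.
48 Hz > fs/2 = 26 Hz, folds to fs − 48 Hz = 4 Hz.
Distinct values: {4 Hz, 6 Hz}.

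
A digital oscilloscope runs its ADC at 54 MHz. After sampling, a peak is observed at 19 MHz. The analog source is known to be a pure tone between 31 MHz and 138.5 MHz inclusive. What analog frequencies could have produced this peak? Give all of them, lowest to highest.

Frequencies that alias to 19 MHz are k·fs ± 19 MHz for integer k ≥ 0.
k=0: 19 MHz.
k=1: 35 MHz, 73 MHz.
k=2: 89 MHz, 127 MHz.
k=3: 143 MHz, 181 MHz.
Within [31 MHz, 138.5 MHz]: 35 MHz, 73 MHz, 89 MHz, 127 MHz.

35 MHz, 73 MHz, 89 MHz, 127 MHz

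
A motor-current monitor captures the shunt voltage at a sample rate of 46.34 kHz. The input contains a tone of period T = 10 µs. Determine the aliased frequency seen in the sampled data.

7.32 kHz

T = 10 µs → f = 1/T = 100 kHz.
100 kHz mod fs = 7.32 kHz.
7.32 kHz ≤ fs/2 = 23.17 kHz, appears at 7.32 kHz.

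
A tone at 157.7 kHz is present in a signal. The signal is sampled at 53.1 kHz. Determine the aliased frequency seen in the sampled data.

157.7 kHz mod fs = 51.5 kHz.
51.5 kHz > fs/2 = 26.55 kHz, folds to fs − 51.5 kHz = 1.6 kHz.

1.6 kHz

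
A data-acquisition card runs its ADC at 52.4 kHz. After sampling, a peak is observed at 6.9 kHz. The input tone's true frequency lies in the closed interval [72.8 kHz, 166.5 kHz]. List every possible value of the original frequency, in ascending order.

97.9 kHz, 111.7 kHz, 150.3 kHz, 164.1 kHz

Frequencies that alias to 6.9 kHz are k·fs ± 6.9 kHz for integer k ≥ 0.
k=0: 6.9 kHz.
k=1: 45.5 kHz, 59.3 kHz.
k=2: 97.9 kHz, 111.7 kHz.
k=3: 150.3 kHz, 164.1 kHz.
k=4: 202.7 kHz, 216.5 kHz.
Within [72.8 kHz, 166.5 kHz]: 97.9 kHz, 111.7 kHz, 150.3 kHz, 164.1 kHz.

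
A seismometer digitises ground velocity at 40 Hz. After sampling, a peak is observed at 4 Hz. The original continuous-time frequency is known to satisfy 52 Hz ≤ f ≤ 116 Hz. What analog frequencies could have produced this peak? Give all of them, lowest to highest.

76 Hz, 84 Hz, 116 Hz

Frequencies that alias to 4 Hz are k·fs ± 4 Hz for integer k ≥ 0.
k=0: 4 Hz.
k=1: 36 Hz, 44 Hz.
k=2: 76 Hz, 84 Hz.
k=3: 116 Hz, 124 Hz.
k=4: 156 Hz, 164 Hz.
Within [52 Hz, 116 Hz]: 76 Hz, 84 Hz, 116 Hz.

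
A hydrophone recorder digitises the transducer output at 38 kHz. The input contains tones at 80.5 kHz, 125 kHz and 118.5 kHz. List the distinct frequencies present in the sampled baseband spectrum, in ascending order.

fs/2 = 19 kHz.
80.5 kHz mod fs = 4.5 kHz.
4.5 kHz ≤ fs/2 = 19 kHz, appears at 4.5 kHz.
125 kHz mod fs = 11 kHz.
11 kHz ≤ fs/2 = 19 kHz, appears at 11 kHz.
118.5 kHz mod fs = 4.5 kHz.
4.5 kHz ≤ fs/2 = 19 kHz, appears at 4.5 kHz.
Distinct values: {4.5 kHz, 11 kHz}.

4.5 kHz, 11 kHz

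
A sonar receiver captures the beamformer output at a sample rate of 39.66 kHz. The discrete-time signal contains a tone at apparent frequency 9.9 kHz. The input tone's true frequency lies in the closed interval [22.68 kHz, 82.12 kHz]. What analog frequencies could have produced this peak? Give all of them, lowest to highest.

29.76 kHz, 49.56 kHz, 69.42 kHz

Frequencies that alias to 9.9 kHz are k·fs ± 9.9 kHz for integer k ≥ 0.
k=0: 9.9 kHz.
k=1: 29.76 kHz, 49.56 kHz.
k=2: 69.42 kHz, 89.22 kHz.
k=3: 109.08 kHz, 128.88 kHz.
Within [22.68 kHz, 82.12 kHz]: 29.76 kHz, 49.56 kHz, 69.42 kHz.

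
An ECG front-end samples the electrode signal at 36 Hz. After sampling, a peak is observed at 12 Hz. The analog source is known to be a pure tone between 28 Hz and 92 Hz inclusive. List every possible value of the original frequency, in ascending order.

48 Hz, 60 Hz, 84 Hz

Frequencies that alias to 12 Hz are k·fs ± 12 Hz for integer k ≥ 0.
k=0: 12 Hz.
k=1: 24 Hz, 48 Hz.
k=2: 60 Hz, 84 Hz.
k=3: 96 Hz, 120 Hz.
Within [28 Hz, 92 Hz]: 48 Hz, 60 Hz, 84 Hz.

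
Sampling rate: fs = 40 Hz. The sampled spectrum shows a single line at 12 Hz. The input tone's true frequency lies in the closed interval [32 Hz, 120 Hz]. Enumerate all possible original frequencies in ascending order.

52 Hz, 68 Hz, 92 Hz, 108 Hz

Frequencies that alias to 12 Hz are k·fs ± 12 Hz for integer k ≥ 0.
k=0: 12 Hz.
k=1: 28 Hz, 52 Hz.
k=2: 68 Hz, 92 Hz.
k=3: 108 Hz, 132 Hz.
k=4: 148 Hz, 172 Hz.
Within [32 Hz, 120 Hz]: 52 Hz, 68 Hz, 92 Hz, 108 Hz.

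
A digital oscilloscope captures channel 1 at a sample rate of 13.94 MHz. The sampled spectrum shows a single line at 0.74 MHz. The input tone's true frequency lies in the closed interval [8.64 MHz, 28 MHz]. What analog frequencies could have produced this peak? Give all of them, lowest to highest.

13.2 MHz, 14.68 MHz, 27.14 MHz

Frequencies that alias to 0.74 MHz are k·fs ± 0.74 MHz for integer k ≥ 0.
k=0: 0.74 MHz.
k=1: 13.2 MHz, 14.68 MHz.
k=2: 27.14 MHz, 28.62 MHz.
k=3: 41.08 MHz, 42.56 MHz.
Within [8.64 MHz, 28 MHz]: 13.2 MHz, 14.68 MHz, 27.14 MHz.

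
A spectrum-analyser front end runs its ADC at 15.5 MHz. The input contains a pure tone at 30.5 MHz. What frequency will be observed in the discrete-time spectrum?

30.5 MHz mod fs = 15 MHz.
15 MHz > fs/2 = 7.75 MHz, folds to fs − 15 MHz = 0.5 MHz.

0.5 MHz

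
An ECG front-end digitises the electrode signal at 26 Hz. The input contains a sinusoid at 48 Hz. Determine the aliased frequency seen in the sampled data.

4 Hz

48 Hz mod fs = 22 Hz.
22 Hz > fs/2 = 13 Hz, folds to fs − 22 Hz = 4 Hz.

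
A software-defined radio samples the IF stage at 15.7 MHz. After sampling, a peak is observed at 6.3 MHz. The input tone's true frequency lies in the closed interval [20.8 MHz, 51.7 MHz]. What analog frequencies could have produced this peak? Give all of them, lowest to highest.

22 MHz, 25.1 MHz, 37.7 MHz, 40.8 MHz

Frequencies that alias to 6.3 MHz are k·fs ± 6.3 MHz for integer k ≥ 0.
k=0: 6.3 MHz.
k=1: 9.4 MHz, 22 MHz.
k=2: 25.1 MHz, 37.7 MHz.
k=3: 40.8 MHz, 53.4 MHz.
k=4: 56.5 MHz, 69.1 MHz.
Within [20.8 MHz, 51.7 MHz]: 22 MHz, 25.1 MHz, 37.7 MHz, 40.8 MHz.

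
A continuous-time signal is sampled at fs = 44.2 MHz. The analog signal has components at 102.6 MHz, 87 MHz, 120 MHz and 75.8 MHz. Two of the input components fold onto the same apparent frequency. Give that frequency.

fs/2 = 22.1 MHz.
102.6 MHz mod fs = 14.2 MHz.
14.2 MHz ≤ fs/2 = 22.1 MHz, appears at 14.2 MHz.
87 MHz mod fs = 42.8 MHz.
42.8 MHz > fs/2 = 22.1 MHz, folds to fs − 42.8 MHz = 1.4 MHz.
120 MHz mod fs = 31.6 MHz.
31.6 MHz > fs/2 = 22.1 MHz, folds to fs − 31.6 MHz = 12.6 MHz.
75.8 MHz mod fs = 31.6 MHz.
31.6 MHz > fs/2 = 22.1 MHz, folds to fs − 31.6 MHz = 12.6 MHz.
75.8 MHz and 120 MHz both map to 12.6 MHz.

12.6 MHz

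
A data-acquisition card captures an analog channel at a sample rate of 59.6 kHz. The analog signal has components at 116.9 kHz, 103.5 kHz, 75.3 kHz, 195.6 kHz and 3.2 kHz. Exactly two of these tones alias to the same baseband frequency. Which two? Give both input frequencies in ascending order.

fs/2 = 29.8 kHz.
116.9 kHz mod fs = 57.3 kHz.
57.3 kHz > fs/2 = 29.8 kHz, folds to fs − 57.3 kHz = 2.3 kHz.
103.5 kHz mod fs = 43.9 kHz.
43.9 kHz > fs/2 = 29.8 kHz, folds to fs − 43.9 kHz = 15.7 kHz.
75.3 kHz mod fs = 15.7 kHz.
15.7 kHz ≤ fs/2 = 29.8 kHz, appears at 15.7 kHz.
195.6 kHz mod fs = 16.8 kHz.
16.8 kHz ≤ fs/2 = 29.8 kHz, appears at 16.8 kHz.
3.2 kHz ≤ fs/2 = 29.8 kHz, passes unchanged.
75.3 kHz and 103.5 kHz both map to 15.7 kHz.

75.3 kHz, 103.5 kHz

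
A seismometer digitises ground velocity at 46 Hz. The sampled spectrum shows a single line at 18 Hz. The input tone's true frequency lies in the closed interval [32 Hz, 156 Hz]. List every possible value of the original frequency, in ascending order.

Frequencies that alias to 18 Hz are k·fs ± 18 Hz for integer k ≥ 0.
k=0: 18 Hz.
k=1: 28 Hz, 64 Hz.
k=2: 74 Hz, 110 Hz.
k=3: 120 Hz, 156 Hz.
k=4: 166 Hz, 202 Hz.
Within [32 Hz, 156 Hz]: 64 Hz, 74 Hz, 110 Hz, 120 Hz, 156 Hz.

64 Hz, 74 Hz, 110 Hz, 120 Hz, 156 Hz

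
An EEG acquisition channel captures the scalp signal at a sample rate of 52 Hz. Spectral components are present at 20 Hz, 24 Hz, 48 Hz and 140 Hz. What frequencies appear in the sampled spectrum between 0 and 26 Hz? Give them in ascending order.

4 Hz, 16 Hz, 20 Hz, 24 Hz

fs/2 = 26 Hz.
20 Hz ≤ fs/2 = 26 Hz, passes unchanged.
24 Hz ≤ fs/2 = 26 Hz, passes unchanged.
48 Hz > fs/2 = 26 Hz, folds to fs − 48 Hz = 4 Hz.
140 Hz mod fs = 36 Hz.
36 Hz > fs/2 = 26 Hz, folds to fs − 36 Hz = 16 Hz.
Distinct values: {4 Hz, 16 Hz, 20 Hz, 24 Hz}.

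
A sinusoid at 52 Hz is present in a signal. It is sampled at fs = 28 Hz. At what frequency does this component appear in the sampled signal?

4 Hz

52 Hz mod fs = 24 Hz.
24 Hz > fs/2 = 14 Hz, folds to fs − 24 Hz = 4 Hz.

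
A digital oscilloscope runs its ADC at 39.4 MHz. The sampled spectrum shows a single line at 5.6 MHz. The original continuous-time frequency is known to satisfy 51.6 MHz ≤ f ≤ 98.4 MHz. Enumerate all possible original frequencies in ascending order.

73.2 MHz, 84.4 MHz

Frequencies that alias to 5.6 MHz are k·fs ± 5.6 MHz for integer k ≥ 0.
k=0: 5.6 MHz.
k=1: 33.8 MHz, 45 MHz.
k=2: 73.2 MHz, 84.4 MHz.
k=3: 112.6 MHz, 123.8 MHz.
Within [51.6 MHz, 98.4 MHz]: 73.2 MHz, 84.4 MHz.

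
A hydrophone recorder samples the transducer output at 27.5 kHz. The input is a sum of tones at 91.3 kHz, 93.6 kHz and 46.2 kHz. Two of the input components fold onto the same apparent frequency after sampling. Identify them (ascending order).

fs/2 = 13.75 kHz.
91.3 kHz mod fs = 8.8 kHz.
8.8 kHz ≤ fs/2 = 13.75 kHz, appears at 8.8 kHz.
93.6 kHz mod fs = 11.1 kHz.
11.1 kHz ≤ fs/2 = 13.75 kHz, appears at 11.1 kHz.
46.2 kHz mod fs = 18.7 kHz.
18.7 kHz > fs/2 = 13.75 kHz, folds to fs − 18.7 kHz = 8.8 kHz.
46.2 kHz and 91.3 kHz both map to 8.8 kHz.

46.2 kHz, 91.3 kHz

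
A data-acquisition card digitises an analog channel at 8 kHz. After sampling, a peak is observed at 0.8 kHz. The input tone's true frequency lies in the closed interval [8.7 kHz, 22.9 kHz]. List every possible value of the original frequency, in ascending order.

8.8 kHz, 15.2 kHz, 16.8 kHz

Frequencies that alias to 0.8 kHz are k·fs ± 0.8 kHz for integer k ≥ 0.
k=0: 0.8 kHz.
k=1: 7.2 kHz, 8.8 kHz.
k=2: 15.2 kHz, 16.8 kHz.
k=3: 23.2 kHz, 24.8 kHz.
Within [8.7 kHz, 22.9 kHz]: 8.8 kHz, 15.2 kHz, 16.8 kHz.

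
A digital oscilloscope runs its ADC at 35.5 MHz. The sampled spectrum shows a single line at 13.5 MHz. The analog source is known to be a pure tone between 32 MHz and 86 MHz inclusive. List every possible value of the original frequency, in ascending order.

49 MHz, 57.5 MHz, 84.5 MHz

Frequencies that alias to 13.5 MHz are k·fs ± 13.5 MHz for integer k ≥ 0.
k=0: 13.5 MHz.
k=1: 22 MHz, 49 MHz.
k=2: 57.5 MHz, 84.5 MHz.
k=3: 93 MHz, 120 MHz.
Within [32 MHz, 86 MHz]: 49 MHz, 57.5 MHz, 84.5 MHz.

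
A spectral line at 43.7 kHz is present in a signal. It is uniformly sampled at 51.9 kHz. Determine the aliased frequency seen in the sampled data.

8.2 kHz

43.7 kHz > fs/2 = 25.95 kHz, folds to fs − 43.7 kHz = 8.2 kHz.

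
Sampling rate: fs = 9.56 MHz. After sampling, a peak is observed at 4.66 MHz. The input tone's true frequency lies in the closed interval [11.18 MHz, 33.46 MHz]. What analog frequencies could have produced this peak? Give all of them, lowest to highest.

14.22 MHz, 14.46 MHz, 23.78 MHz, 24.02 MHz, 33.34 MHz

Frequencies that alias to 4.66 MHz are k·fs ± 4.66 MHz for integer k ≥ 0.
k=0: 4.66 MHz.
k=1: 4.9 MHz, 14.22 MHz.
k=2: 14.46 MHz, 23.78 MHz.
k=3: 24.02 MHz, 33.34 MHz.
k=4: 33.58 MHz, 42.9 MHz.
Within [11.18 MHz, 33.46 MHz]: 14.22 MHz, 14.46 MHz, 23.78 MHz, 24.02 MHz, 33.34 MHz.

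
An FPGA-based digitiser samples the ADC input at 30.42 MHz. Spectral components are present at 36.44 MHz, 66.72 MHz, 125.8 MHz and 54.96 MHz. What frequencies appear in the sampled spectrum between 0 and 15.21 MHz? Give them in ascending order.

4.12 MHz, 5.88 MHz, 6.02 MHz

fs/2 = 15.21 MHz.
36.44 MHz mod fs = 6.02 MHz.
6.02 MHz ≤ fs/2 = 15.21 MHz, appears at 6.02 MHz.
66.72 MHz mod fs = 5.88 MHz.
5.88 MHz ≤ fs/2 = 15.21 MHz, appears at 5.88 MHz.
125.8 MHz mod fs = 4.12 MHz.
4.12 MHz ≤ fs/2 = 15.21 MHz, appears at 4.12 MHz.
54.96 MHz mod fs = 24.54 MHz.
24.54 MHz > fs/2 = 15.21 MHz, folds to fs − 24.54 MHz = 5.88 MHz.
Distinct values: {4.12 MHz, 5.88 MHz, 6.02 MHz}.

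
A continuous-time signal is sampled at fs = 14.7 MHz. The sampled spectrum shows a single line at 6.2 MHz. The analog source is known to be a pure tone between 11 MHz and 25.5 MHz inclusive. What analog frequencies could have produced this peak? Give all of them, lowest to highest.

20.9 MHz, 23.2 MHz

Frequencies that alias to 6.2 MHz are k·fs ± 6.2 MHz for integer k ≥ 0.
k=0: 6.2 MHz.
k=1: 8.5 MHz, 20.9 MHz.
k=2: 23.2 MHz, 35.6 MHz.
k=3: 37.9 MHz, 50.3 MHz.
Within [11 MHz, 25.5 MHz]: 20.9 MHz, 23.2 MHz.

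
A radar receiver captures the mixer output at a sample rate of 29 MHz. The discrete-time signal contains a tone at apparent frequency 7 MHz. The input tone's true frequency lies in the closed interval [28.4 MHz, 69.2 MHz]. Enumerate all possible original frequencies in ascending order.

36 MHz, 51 MHz, 65 MHz

Frequencies that alias to 7 MHz are k·fs ± 7 MHz for integer k ≥ 0.
k=0: 7 MHz.
k=1: 22 MHz, 36 MHz.
k=2: 51 MHz, 65 MHz.
k=3: 80 MHz, 94 MHz.
Within [28.4 MHz, 69.2 MHz]: 36 MHz, 51 MHz, 65 MHz.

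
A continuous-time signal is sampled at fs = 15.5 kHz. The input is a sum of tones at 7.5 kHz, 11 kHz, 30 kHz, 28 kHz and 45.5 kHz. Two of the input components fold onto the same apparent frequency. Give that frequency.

fs/2 = 7.75 kHz.
7.5 kHz ≤ fs/2 = 7.75 kHz, passes unchanged.
11 kHz > fs/2 = 7.75 kHz, folds to fs − 11 kHz = 4.5 kHz.
30 kHz mod fs = 14.5 kHz.
14.5 kHz > fs/2 = 7.75 kHz, folds to fs − 14.5 kHz = 1 kHz.
28 kHz mod fs = 12.5 kHz.
12.5 kHz > fs/2 = 7.75 kHz, folds to fs − 12.5 kHz = 3 kHz.
45.5 kHz mod fs = 14.5 kHz.
14.5 kHz > fs/2 = 7.75 kHz, folds to fs − 14.5 kHz = 1 kHz.
30 kHz and 45.5 kHz both map to 1 kHz.

1 kHz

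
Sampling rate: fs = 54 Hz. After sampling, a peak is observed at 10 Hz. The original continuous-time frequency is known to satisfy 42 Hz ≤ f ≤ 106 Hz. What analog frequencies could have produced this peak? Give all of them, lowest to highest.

Frequencies that alias to 10 Hz are k·fs ± 10 Hz for integer k ≥ 0.
k=0: 10 Hz.
k=1: 44 Hz, 64 Hz.
k=2: 98 Hz, 118 Hz.
k=3: 152 Hz, 172 Hz.
Within [42 Hz, 106 Hz]: 44 Hz, 64 Hz, 98 Hz.

44 Hz, 64 Hz, 98 Hz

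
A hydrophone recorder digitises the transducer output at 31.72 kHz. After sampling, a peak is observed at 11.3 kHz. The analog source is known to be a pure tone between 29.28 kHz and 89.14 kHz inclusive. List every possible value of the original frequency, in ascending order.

Frequencies that alias to 11.3 kHz are k·fs ± 11.3 kHz for integer k ≥ 0.
k=0: 11.3 kHz.
k=1: 20.42 kHz, 43.02 kHz.
k=2: 52.14 kHz, 74.74 kHz.
k=3: 83.86 kHz, 106.46 kHz.
k=4: 115.58 kHz, 138.18 kHz.
Within [29.28 kHz, 89.14 kHz]: 43.02 kHz, 52.14 kHz, 74.74 kHz, 83.86 kHz.

43.02 kHz, 52.14 kHz, 74.74 kHz, 83.86 kHz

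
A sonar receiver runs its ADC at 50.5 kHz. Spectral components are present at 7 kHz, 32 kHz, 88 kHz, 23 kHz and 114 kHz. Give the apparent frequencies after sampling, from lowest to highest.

fs/2 = 25.25 kHz.
7 kHz ≤ fs/2 = 25.25 kHz, passes unchanged.
32 kHz > fs/2 = 25.25 kHz, folds to fs − 32 kHz = 18.5 kHz.
88 kHz mod fs = 37.5 kHz.
37.5 kHz > fs/2 = 25.25 kHz, folds to fs − 37.5 kHz = 13 kHz.
23 kHz ≤ fs/2 = 25.25 kHz, passes unchanged.
114 kHz mod fs = 13 kHz.
13 kHz ≤ fs/2 = 25.25 kHz, appears at 13 kHz.
Distinct values: {7 kHz, 13 kHz, 18.5 kHz, 23 kHz}.

7 kHz, 13 kHz, 18.5 kHz, 23 kHz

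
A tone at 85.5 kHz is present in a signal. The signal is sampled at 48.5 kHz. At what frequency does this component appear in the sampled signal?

85.5 kHz mod fs = 37 kHz.
37 kHz > fs/2 = 24.25 kHz, folds to fs − 37 kHz = 11.5 kHz.

11.5 kHz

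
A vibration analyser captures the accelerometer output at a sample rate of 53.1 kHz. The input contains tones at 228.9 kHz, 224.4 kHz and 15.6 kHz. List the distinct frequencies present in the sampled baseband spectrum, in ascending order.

12 kHz, 15.6 kHz, 16.5 kHz

fs/2 = 26.55 kHz.
228.9 kHz mod fs = 16.5 kHz.
16.5 kHz ≤ fs/2 = 26.55 kHz, appears at 16.5 kHz.
224.4 kHz mod fs = 12 kHz.
12 kHz ≤ fs/2 = 26.55 kHz, appears at 12 kHz.
15.6 kHz ≤ fs/2 = 26.55 kHz, passes unchanged.
Distinct values: {12 kHz, 15.6 kHz, 16.5 kHz}.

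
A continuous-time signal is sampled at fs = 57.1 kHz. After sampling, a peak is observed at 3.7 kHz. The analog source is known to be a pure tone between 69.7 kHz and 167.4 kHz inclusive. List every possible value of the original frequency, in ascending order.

110.5 kHz, 117.9 kHz

Frequencies that alias to 3.7 kHz are k·fs ± 3.7 kHz for integer k ≥ 0.
k=0: 3.7 kHz.
k=1: 53.4 kHz, 60.8 kHz.
k=2: 110.5 kHz, 117.9 kHz.
k=3: 167.6 kHz, 175 kHz.
Within [69.7 kHz, 167.4 kHz]: 110.5 kHz, 117.9 kHz.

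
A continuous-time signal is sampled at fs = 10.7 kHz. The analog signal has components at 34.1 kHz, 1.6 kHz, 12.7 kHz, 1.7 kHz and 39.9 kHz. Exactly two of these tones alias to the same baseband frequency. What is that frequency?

2 kHz

fs/2 = 5.35 kHz.
34.1 kHz mod fs = 2 kHz.
2 kHz ≤ fs/2 = 5.35 kHz, appears at 2 kHz.
1.6 kHz ≤ fs/2 = 5.35 kHz, passes unchanged.
12.7 kHz mod fs = 2 kHz.
2 kHz ≤ fs/2 = 5.35 kHz, appears at 2 kHz.
1.7 kHz ≤ fs/2 = 5.35 kHz, passes unchanged.
39.9 kHz mod fs = 7.8 kHz.
7.8 kHz > fs/2 = 5.35 kHz, folds to fs − 7.8 kHz = 2.9 kHz.
12.7 kHz and 34.1 kHz both map to 2 kHz.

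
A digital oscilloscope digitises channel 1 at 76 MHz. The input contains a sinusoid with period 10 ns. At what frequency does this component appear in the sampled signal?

T = 10 ns → f = 1/T = 100 MHz.
100 MHz mod fs = 24 MHz.
24 MHz ≤ fs/2 = 38 MHz, appears at 24 MHz.

24 MHz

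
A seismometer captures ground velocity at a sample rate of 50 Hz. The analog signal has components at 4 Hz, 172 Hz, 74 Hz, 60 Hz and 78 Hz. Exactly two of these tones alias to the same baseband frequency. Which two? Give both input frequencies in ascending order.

78 Hz, 172 Hz

fs/2 = 25 Hz.
4 Hz ≤ fs/2 = 25 Hz, passes unchanged.
172 Hz mod fs = 22 Hz.
22 Hz ≤ fs/2 = 25 Hz, appears at 22 Hz.
74 Hz mod fs = 24 Hz.
24 Hz ≤ fs/2 = 25 Hz, appears at 24 Hz.
60 Hz mod fs = 10 Hz.
10 Hz ≤ fs/2 = 25 Hz, appears at 10 Hz.
78 Hz mod fs = 28 Hz.
28 Hz > fs/2 = 25 Hz, folds to fs − 28 Hz = 22 Hz.
78 Hz and 172 Hz both map to 22 Hz.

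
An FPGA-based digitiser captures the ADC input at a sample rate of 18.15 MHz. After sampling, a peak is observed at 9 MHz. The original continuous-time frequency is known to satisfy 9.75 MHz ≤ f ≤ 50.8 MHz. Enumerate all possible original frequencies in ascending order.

27.15 MHz, 27.3 MHz, 45.3 MHz, 45.45 MHz

Frequencies that alias to 9 MHz are k·fs ± 9 MHz for integer k ≥ 0.
k=0: 9 MHz.
k=1: 9.15 MHz, 27.15 MHz.
k=2: 27.3 MHz, 45.3 MHz.
k=3: 45.45 MHz, 63.45 MHz.
k=4: 63.6 MHz, 81.6 MHz.
Within [9.75 MHz, 50.8 MHz]: 27.15 MHz, 27.3 MHz, 45.3 MHz, 45.45 MHz.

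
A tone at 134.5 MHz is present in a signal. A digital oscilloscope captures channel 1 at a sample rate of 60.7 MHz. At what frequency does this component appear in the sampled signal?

134.5 MHz mod fs = 13.1 MHz.
13.1 MHz ≤ fs/2 = 30.35 MHz, appears at 13.1 MHz.

13.1 MHz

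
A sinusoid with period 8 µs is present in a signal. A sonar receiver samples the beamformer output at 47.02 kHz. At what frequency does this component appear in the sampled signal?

16.06 kHz

T = 8 µs → f = 1/T = 125 kHz.
125 kHz mod fs = 30.96 kHz.
30.96 kHz > fs/2 = 23.51 kHz, folds to fs − 30.96 kHz = 16.06 kHz.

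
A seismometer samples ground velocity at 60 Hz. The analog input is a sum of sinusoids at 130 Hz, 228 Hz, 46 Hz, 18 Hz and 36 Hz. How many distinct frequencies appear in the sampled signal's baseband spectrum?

fs/2 = 30 Hz.
130 Hz mod fs = 10 Hz.
10 Hz ≤ fs/2 = 30 Hz, appears at 10 Hz.
228 Hz mod fs = 48 Hz.
48 Hz > fs/2 = 30 Hz, folds to fs − 48 Hz = 12 Hz.
46 Hz > fs/2 = 30 Hz, folds to fs − 46 Hz = 14 Hz.
18 Hz ≤ fs/2 = 30 Hz, passes unchanged.
36 Hz > fs/2 = 30 Hz, folds to fs − 36 Hz = 24 Hz.
Distinct values: {10 Hz, 12 Hz, 14 Hz, 18 Hz, 24 Hz} → 5.

5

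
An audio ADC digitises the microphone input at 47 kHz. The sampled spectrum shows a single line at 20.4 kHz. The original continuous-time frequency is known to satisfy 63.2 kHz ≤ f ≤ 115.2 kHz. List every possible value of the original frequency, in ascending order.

Frequencies that alias to 20.4 kHz are k·fs ± 20.4 kHz for integer k ≥ 0.
k=0: 20.4 kHz.
k=1: 26.6 kHz, 67.4 kHz.
k=2: 73.6 kHz, 114.4 kHz.
k=3: 120.6 kHz, 161.4 kHz.
Within [63.2 kHz, 115.2 kHz]: 67.4 kHz, 73.6 kHz, 114.4 kHz.

67.4 kHz, 73.6 kHz, 114.4 kHz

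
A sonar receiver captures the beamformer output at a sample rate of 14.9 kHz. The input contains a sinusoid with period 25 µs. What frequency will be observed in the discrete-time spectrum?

4.7 kHz

T = 25 µs → f = 1/T = 40 kHz.
40 kHz mod fs = 10.2 kHz.
10.2 kHz > fs/2 = 7.45 kHz, folds to fs − 10.2 kHz = 4.7 kHz.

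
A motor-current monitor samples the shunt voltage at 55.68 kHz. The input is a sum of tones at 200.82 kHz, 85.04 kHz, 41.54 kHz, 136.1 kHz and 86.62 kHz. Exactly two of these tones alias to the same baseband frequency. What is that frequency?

24.74 kHz

fs/2 = 27.84 kHz.
200.82 kHz mod fs = 33.78 kHz.
33.78 kHz > fs/2 = 27.84 kHz, folds to fs − 33.78 kHz = 21.9 kHz.
85.04 kHz mod fs = 29.36 kHz.
29.36 kHz > fs/2 = 27.84 kHz, folds to fs − 29.36 kHz = 26.32 kHz.
41.54 kHz > fs/2 = 27.84 kHz, folds to fs − 41.54 kHz = 14.14 kHz.
136.1 kHz mod fs = 24.74 kHz.
24.74 kHz ≤ fs/2 = 27.84 kHz, appears at 24.74 kHz.
86.62 kHz mod fs = 30.94 kHz.
30.94 kHz > fs/2 = 27.84 kHz, folds to fs − 30.94 kHz = 24.74 kHz.
86.62 kHz and 136.1 kHz both map to 24.74 kHz.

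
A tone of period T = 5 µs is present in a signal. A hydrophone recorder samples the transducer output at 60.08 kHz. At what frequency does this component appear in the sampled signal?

19.76 kHz

T = 5 µs → f = 1/T = 200 kHz.
200 kHz mod fs = 19.76 kHz.
19.76 kHz ≤ fs/2 = 30.04 kHz, appears at 19.76 kHz.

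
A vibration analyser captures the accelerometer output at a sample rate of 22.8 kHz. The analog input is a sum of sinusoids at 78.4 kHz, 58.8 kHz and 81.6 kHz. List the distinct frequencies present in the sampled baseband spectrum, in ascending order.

fs/2 = 11.4 kHz.
78.4 kHz mod fs = 10 kHz.
10 kHz ≤ fs/2 = 11.4 kHz, appears at 10 kHz.
58.8 kHz mod fs = 13.2 kHz.
13.2 kHz > fs/2 = 11.4 kHz, folds to fs − 13.2 kHz = 9.6 kHz.
81.6 kHz mod fs = 13.2 kHz.
13.2 kHz > fs/2 = 11.4 kHz, folds to fs − 13.2 kHz = 9.6 kHz.
Distinct values: {9.6 kHz, 10 kHz}.

9.6 kHz, 10 kHz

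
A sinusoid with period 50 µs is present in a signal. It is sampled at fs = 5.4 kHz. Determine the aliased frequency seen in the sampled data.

T = 50 µs → f = 1/T = 20 kHz.
20 kHz mod fs = 3.8 kHz.
3.8 kHz > fs/2 = 2.7 kHz, folds to fs − 3.8 kHz = 1.6 kHz.

1.6 kHz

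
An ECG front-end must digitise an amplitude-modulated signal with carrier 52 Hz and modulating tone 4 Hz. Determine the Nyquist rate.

112 Hz

AM sidebands sit at fc ± fm = 48 Hz and 56 Hz.
Highest-frequency component: 56 Hz.
Nyquist rate = 2 × 56 Hz = 112 Hz.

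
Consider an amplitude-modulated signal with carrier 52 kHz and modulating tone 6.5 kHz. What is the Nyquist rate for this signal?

117 kHz

AM sidebands sit at fc ± fm = 45.5 kHz and 58.5 kHz.
Highest-frequency component: 58.5 kHz.
Nyquist rate = 2 × 58.5 kHz = 117 kHz.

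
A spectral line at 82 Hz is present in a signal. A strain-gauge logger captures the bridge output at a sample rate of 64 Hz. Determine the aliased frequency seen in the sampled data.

82 Hz mod fs = 18 Hz.
18 Hz ≤ fs/2 = 32 Hz, appears at 18 Hz.

18 Hz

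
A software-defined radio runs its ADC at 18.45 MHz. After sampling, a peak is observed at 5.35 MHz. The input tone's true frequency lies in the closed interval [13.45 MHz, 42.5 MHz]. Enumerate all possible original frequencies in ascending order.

Frequencies that alias to 5.35 MHz are k·fs ± 5.35 MHz for integer k ≥ 0.
k=0: 5.35 MHz.
k=1: 13.1 MHz, 23.8 MHz.
k=2: 31.55 MHz, 42.25 MHz.
k=3: 50 MHz, 60.7 MHz.
Within [13.45 MHz, 42.5 MHz]: 23.8 MHz, 31.55 MHz, 42.25 MHz.

23.8 MHz, 31.55 MHz, 42.25 MHz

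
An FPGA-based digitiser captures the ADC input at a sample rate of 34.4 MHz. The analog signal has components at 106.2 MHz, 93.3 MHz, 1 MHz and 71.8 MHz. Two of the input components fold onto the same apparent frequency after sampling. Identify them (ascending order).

fs/2 = 17.2 MHz.
106.2 MHz mod fs = 3 MHz.
3 MHz ≤ fs/2 = 17.2 MHz, appears at 3 MHz.
93.3 MHz mod fs = 24.5 MHz.
24.5 MHz > fs/2 = 17.2 MHz, folds to fs − 24.5 MHz = 9.9 MHz.
1 MHz ≤ fs/2 = 17.2 MHz, passes unchanged.
71.8 MHz mod fs = 3 MHz.
3 MHz ≤ fs/2 = 17.2 MHz, appears at 3 MHz.
71.8 MHz and 106.2 MHz both map to 3 MHz.

71.8 MHz, 106.2 MHz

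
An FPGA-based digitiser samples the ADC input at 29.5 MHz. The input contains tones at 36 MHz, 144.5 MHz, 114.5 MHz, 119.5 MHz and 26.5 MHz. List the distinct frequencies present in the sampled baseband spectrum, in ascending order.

fs/2 = 14.75 MHz.
36 MHz mod fs = 6.5 MHz.
6.5 MHz ≤ fs/2 = 14.75 MHz, appears at 6.5 MHz.
144.5 MHz mod fs = 26.5 MHz.
26.5 MHz > fs/2 = 14.75 MHz, folds to fs − 26.5 MHz = 3 MHz.
114.5 MHz mod fs = 26 MHz.
26 MHz > fs/2 = 14.75 MHz, folds to fs − 26 MHz = 3.5 MHz.
119.5 MHz mod fs = 1.5 MHz.
1.5 MHz ≤ fs/2 = 14.75 MHz, appears at 1.5 MHz.
26.5 MHz > fs/2 = 14.75 MHz, folds to fs − 26.5 MHz = 3 MHz.
Distinct values: {1.5 MHz, 3 MHz, 3.5 MHz, 6.5 MHz}.

1.5 MHz, 3 MHz, 3.5 MHz, 6.5 MHz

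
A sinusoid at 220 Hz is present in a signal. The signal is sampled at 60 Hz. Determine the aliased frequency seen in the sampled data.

20 Hz

220 Hz mod fs = 40 Hz.
40 Hz > fs/2 = 30 Hz, folds to fs − 40 Hz = 20 Hz.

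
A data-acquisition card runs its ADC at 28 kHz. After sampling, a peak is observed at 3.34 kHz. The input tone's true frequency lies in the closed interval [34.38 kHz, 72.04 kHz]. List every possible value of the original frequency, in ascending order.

Frequencies that alias to 3.34 kHz are k·fs ± 3.34 kHz for integer k ≥ 0.
k=0: 3.34 kHz.
k=1: 24.66 kHz, 31.34 kHz.
k=2: 52.66 kHz, 59.34 kHz.
k=3: 80.66 kHz, 87.34 kHz.
Within [34.38 kHz, 72.04 kHz]: 52.66 kHz, 59.34 kHz.

52.66 kHz, 59.34 kHz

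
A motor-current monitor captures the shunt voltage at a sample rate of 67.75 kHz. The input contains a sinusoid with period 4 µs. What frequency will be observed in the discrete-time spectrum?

T = 4 µs → f = 1/T = 250 kHz.
250 kHz mod fs = 46.75 kHz.
46.75 kHz > fs/2 = 33.875 kHz, folds to fs − 46.75 kHz = 21 kHz.

21 kHz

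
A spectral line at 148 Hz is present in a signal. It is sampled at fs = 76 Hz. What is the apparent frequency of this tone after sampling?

148 Hz mod fs = 72 Hz.
72 Hz > fs/2 = 38 Hz, folds to fs − 72 Hz = 4 Hz.

4 Hz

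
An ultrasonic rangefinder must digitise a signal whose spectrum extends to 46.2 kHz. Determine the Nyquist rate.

Nyquist rate = 2 × 46.2 kHz = 92.4 kHz.

92.4 kHz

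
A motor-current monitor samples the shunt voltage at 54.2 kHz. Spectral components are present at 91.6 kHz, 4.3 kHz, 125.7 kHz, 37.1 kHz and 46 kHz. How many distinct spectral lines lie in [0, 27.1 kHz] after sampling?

fs/2 = 27.1 kHz.
91.6 kHz mod fs = 37.4 kHz.
37.4 kHz > fs/2 = 27.1 kHz, folds to fs − 37.4 kHz = 16.8 kHz.
4.3 kHz ≤ fs/2 = 27.1 kHz, passes unchanged.
125.7 kHz mod fs = 17.3 kHz.
17.3 kHz ≤ fs/2 = 27.1 kHz, appears at 17.3 kHz.
37.1 kHz > fs/2 = 27.1 kHz, folds to fs − 37.1 kHz = 17.1 kHz.
46 kHz > fs/2 = 27.1 kHz, folds to fs − 46 kHz = 8.2 kHz.
Distinct values: {4.3 kHz, 8.2 kHz, 16.8 kHz, 17.1 kHz, 17.3 kHz} → 5.

5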